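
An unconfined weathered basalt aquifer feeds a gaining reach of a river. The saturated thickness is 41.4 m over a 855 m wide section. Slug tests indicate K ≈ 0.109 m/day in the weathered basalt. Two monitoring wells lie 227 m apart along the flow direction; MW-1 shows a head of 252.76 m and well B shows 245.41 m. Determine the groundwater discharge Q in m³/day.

Cross-sectional area A = 855 × 41.4 = 35397 m².
Hydraulic gradient i = (252.76 − 245.41) / 227 = 7.35 / 227 = 0.03238.
Darcy's law: Q = K · A · i = 0.1090 × 35397 × 0.03238 = 124.9 m³/day.

125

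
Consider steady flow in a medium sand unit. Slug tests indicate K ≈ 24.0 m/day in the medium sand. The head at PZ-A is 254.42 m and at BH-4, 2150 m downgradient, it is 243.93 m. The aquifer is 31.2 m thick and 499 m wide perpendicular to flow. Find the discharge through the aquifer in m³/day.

Cross-sectional area A = 499 × 31.2 = 15569 m².
Hydraulic gradient i = (254.42 − 243.93) / 2150 = 10.49 / 2150 = 0.004879.
Darcy's law: Q = K · A · i = 24.00 × 15569 × 0.004879 = 1823 m³/day.

1820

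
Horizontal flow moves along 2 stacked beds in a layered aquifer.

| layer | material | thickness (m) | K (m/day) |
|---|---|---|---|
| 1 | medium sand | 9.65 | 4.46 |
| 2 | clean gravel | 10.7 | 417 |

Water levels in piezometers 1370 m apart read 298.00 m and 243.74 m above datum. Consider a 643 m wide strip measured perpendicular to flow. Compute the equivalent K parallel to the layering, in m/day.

221

Flow is parallel to layering, so each bed carries its own Darcy discharge and the transmissivities add.
Σ(K_i·b_i) = 4.46×9.65 + 417×10.7 = 4505 m²/day.
Total thickness b = 20.35 m, so K_eq = Σ(K_i·b_i)/b = 221.4 m/day.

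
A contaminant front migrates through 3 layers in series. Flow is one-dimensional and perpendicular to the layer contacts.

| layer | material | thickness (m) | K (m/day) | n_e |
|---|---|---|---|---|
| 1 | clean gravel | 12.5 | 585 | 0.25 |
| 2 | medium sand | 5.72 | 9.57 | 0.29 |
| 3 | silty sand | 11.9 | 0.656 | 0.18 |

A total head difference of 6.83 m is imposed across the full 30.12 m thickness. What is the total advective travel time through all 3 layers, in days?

19.0

With flow normal to the layers, continuity requires the same specific discharge q through every layer.
Σ(b_i/K_i) = 12.5/585 + 5.72/9.57 + 11.9/0.656 = 18.76 d.
q = Δh / Σ(b_i/K_i) = 6.83 / 18.76 = 0.3641 m/day.
In each layer the seepage velocity is v_i = q/n_i, so the layer transit time is t_i = b_i·n_i / q:
  layer 1 (clean gravel): t_1 = 12.5 × 0.25 / 0.3641 = 8.583 d
  layer 2 (medium sand): t_2 = 5.72 × 0.29 / 0.3641 = 4.556 d
  layer 3 (silty sand): t_3 = 11.9 × 0.18 / 0.3641 = 5.883 d
Total t = Σ t_i = 19.02 days.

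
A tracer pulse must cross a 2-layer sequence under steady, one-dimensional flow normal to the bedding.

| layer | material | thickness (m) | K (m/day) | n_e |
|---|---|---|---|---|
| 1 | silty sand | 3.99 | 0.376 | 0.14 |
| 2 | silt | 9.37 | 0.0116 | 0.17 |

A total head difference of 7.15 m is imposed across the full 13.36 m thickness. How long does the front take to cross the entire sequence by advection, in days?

With flow normal to the layers, continuity requires the same specific discharge q through every layer.
Σ(b_i/K_i) = 3.99/0.376 + 9.37/0.0116 = 818.4 d.
q = Δh / Σ(b_i/K_i) = 7.15 / 818.4 = 0.008737 m/day.
In each layer the seepage velocity is v_i = q/n_i, so the layer transit time is t_i = b_i·n_i / q:
  layer 1 (silty sand): t_1 = 3.99 × 0.14 / 0.008737 = 63.94 d
  layer 2 (silt): t_2 = 9.37 × 0.17 / 0.008737 = 182.3 d
Total t = Σ t_i = 246.3 days.

246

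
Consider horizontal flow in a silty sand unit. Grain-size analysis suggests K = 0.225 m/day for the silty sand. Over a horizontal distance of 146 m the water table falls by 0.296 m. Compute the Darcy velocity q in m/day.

Hydraulic gradient i = Δh / L = 0.296 / 146 = 0.002027.
Specific discharge q = K · i = 0.2250 × 0.002027 = 0.0004562 m/day.

0.000456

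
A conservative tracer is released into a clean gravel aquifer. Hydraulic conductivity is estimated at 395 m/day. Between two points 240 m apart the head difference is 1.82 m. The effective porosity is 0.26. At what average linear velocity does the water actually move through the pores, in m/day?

Hydraulic gradient i = Δh / L = 1.82 / 240 = 0.007583.
Darcy flux q = K · i = 395.0 × 0.007583 = 2.995 m/day.
Seepage velocity v = q / n_e = 2.995 / 0.26 = 11.52 m/day.

11.5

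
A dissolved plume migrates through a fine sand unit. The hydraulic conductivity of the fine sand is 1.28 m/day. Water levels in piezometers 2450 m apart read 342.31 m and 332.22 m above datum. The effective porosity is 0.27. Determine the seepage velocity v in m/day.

0.0195

Hydraulic gradient i = (342.31 − 332.22) / 2450 = 10.09 / 2450 = 0.004118.
Darcy flux q = K · i = 1.280 × 0.004118 = 0.005272 m/day.
Seepage velocity v = q / n_e = 0.005272 / 0.27 = 0.01952 m/day.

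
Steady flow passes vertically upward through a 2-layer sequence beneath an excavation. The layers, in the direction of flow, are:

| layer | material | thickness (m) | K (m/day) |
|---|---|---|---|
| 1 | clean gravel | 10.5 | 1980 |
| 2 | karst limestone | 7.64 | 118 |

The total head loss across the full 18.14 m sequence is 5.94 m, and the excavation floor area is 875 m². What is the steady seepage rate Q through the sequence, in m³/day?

74200

Flow is perpendicular to layering, so the layers act in series and the equivalent K is the thickness-weighted harmonic mean.
Total thickness L = 10.5 + 7.64 = 18.14 m.
Σ(b_i/K_i) = 10.5/1980 + 7.64/118 = 0.07005 d.
K_eq = L / Σ(b_i/K_i) = 18.14 / 0.07005 = 259.0 m/day.
Q = K_eq · A · (Δh/L) = 259.0 × 875 × (5.94/18.14) = 74198 m³/day.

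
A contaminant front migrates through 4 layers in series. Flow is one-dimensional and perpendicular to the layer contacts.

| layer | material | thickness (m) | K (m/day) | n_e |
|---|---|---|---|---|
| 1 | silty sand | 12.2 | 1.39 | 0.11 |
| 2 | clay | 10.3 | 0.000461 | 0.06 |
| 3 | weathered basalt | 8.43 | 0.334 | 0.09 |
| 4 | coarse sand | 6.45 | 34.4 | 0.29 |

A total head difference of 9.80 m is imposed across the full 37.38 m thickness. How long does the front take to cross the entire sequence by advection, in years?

28.7

With flow normal to the layers, continuity requires the same specific discharge q through every layer.
Σ(b_i/K_i) = 12.2/1.39 + 10.3/0.000461 + 8.43/0.334 + 6.45/34.4 = 22377 d.
q = Δh / Σ(b_i/K_i) = 9.80 / 22377 = 0.0004380 m/day.
In each layer the seepage velocity is v_i = q/n_i, so the layer transit time is t_i = b_i·n_i / q:
  layer 1 (silty sand): t_1 = 12.2 × 0.11 / 0.0004380 = 3064 d
  layer 2 (clay): t_2 = 10.3 × 0.06 / 0.0004380 = 1411 d
  layer 3 (weathered basalt): t_3 = 8.43 × 0.09 / 0.0004380 = 1732 d
  layer 4 (coarse sand): t_4 = 6.45 × 0.29 / 0.0004380 = 4271 d
Total t = Σ t_i = 10479 days = 28.69 years.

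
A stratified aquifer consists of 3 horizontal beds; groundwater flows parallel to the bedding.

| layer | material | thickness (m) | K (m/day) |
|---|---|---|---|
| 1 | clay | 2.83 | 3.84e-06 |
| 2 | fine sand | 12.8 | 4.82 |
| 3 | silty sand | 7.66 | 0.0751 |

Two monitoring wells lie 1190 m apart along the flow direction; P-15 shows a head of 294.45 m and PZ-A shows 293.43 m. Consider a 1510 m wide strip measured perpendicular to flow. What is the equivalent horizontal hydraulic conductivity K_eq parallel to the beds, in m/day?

Flow is parallel to layering, so each bed carries its own Darcy discharge and the transmissivities add.
Σ(K_i·b_i) = 3.84e-06×2.83 + 4.82×12.8 + 0.0751×7.66 = 62.27 m²/day.
Total thickness b = 23.29 m, so K_eq = Σ(K_i·b_i)/b = 2.674 m/day.

2.67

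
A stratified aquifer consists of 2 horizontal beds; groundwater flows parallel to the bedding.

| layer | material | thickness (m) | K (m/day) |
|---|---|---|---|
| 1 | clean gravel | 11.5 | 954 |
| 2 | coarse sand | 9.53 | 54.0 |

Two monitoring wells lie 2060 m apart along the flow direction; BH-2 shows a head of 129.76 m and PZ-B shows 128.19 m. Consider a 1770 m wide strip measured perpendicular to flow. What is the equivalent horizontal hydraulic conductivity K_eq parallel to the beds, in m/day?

Flow is parallel to layering, so each bed carries its own Darcy discharge and the transmissivities add.
Σ(K_i·b_i) = 954×11.5 + 54.0×9.53 = 11486 m²/day.
Total thickness b = 21.03 m, so K_eq = Σ(K_i·b_i)/b = 546.2 m/day.

546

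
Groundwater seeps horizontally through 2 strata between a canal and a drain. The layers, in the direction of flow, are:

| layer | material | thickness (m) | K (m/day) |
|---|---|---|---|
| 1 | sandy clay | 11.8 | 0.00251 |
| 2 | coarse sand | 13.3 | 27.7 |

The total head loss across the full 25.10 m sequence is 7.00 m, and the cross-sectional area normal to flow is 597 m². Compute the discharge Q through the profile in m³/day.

Flow is perpendicular to layering, so the layers act in series and the equivalent K is the thickness-weighted harmonic mean.
Total thickness L = 11.8 + 13.3 = 25.10 m.
Σ(b_i/K_i) = 11.8/0.00251 + 13.3/27.7 = 4702 d.
K_eq = L / Σ(b_i/K_i) = 25.10 / 4702 = 0.005339 m/day.
Q = K_eq · A · (Δh/L) = 0.005339 × 597 × (7.00/25.10) = 0.8888 m³/day.

0.889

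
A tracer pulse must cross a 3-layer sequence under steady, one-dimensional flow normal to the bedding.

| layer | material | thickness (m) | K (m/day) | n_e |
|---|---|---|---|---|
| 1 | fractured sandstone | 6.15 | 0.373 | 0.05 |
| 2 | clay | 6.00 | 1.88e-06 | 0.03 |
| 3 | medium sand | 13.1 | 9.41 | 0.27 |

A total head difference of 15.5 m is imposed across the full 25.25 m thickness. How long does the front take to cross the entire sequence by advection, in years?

2270

With flow normal to the layers, continuity requires the same specific discharge q through every layer.
Σ(b_i/K_i) = 6.15/0.373 + 6.00/1.88e-06 + 13.1/9.41 = 3.192e+06 d.
q = Δh / Σ(b_i/K_i) = 15.5 / 3.192e+06 = 4.857e-06 m/day.
In each layer the seepage velocity is v_i = q/n_i, so the layer transit time is t_i = b_i·n_i / q:
  layer 1 (fractured sandstone): t_1 = 6.15 × 0.05 / 4.857e-06 = 63315 d
  layer 2 (clay): t_2 = 6.00 × 0.03 / 4.857e-06 = 37063 d
  layer 3 (medium sand): t_3 = 13.1 × 0.27 / 4.857e-06 = 7.283e+05 d
Total t = Σ t_i = 8.287e+05 days = 2269 years.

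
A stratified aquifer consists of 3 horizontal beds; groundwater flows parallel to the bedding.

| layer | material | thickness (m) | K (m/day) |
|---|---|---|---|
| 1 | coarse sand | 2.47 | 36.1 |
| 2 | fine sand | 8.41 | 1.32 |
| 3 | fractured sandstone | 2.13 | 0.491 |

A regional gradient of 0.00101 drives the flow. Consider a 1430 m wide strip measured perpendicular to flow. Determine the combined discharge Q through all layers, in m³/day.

Flow is parallel to layering, so each bed carries its own Darcy discharge and the transmissivities add.
Σ(K_i·b_i) = 36.1×2.47 + 1.32×8.41 + 0.491×2.13 = 101.3 m²/day.
Hydraulic gradient i = 0.00101.
Q = Σ(K_i·b_i) · W · i = 101.3 × 1430 × 0.001010 = 146.3 m³/day.

146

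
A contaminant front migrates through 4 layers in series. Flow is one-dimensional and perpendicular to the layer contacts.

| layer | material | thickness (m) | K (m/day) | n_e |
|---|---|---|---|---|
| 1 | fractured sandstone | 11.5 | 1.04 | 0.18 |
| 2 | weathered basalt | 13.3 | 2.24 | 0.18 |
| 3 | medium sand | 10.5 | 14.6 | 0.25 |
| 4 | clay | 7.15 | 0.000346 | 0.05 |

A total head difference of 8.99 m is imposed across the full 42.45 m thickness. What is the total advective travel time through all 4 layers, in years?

With flow normal to the layers, continuity requires the same specific discharge q through every layer.
Σ(b_i/K_i) = 11.5/1.04 + 13.3/2.24 + 10.5/14.6 + 7.15/0.000346 = 20682 d.
q = Δh / Σ(b_i/K_i) = 8.99 / 20682 = 0.0004347 m/day.
In each layer the seepage velocity is v_i = q/n_i, so the layer transit time is t_i = b_i·n_i / q:
  layer 1 (fractured sandstone): t_1 = 11.5 × 0.18 / 0.0004347 = 4762 d
  layer 2 (weathered basalt): t_2 = 13.3 × 0.18 / 0.0004347 = 5508 d
  layer 3 (medium sand): t_3 = 10.5 × 0.25 / 0.0004347 = 6039 d
  layer 4 (clay): t_4 = 7.15 × 0.05 / 0.0004347 = 822.5 d
Total t = Σ t_i = 17131 days = 46.90 years.

46.9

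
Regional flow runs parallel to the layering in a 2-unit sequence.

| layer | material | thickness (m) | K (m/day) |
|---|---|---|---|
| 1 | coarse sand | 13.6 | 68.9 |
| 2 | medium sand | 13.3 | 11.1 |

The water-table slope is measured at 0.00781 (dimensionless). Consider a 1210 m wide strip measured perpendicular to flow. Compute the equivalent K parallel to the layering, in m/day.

Flow is parallel to layering, so each bed carries its own Darcy discharge and the transmissivities add.
Σ(K_i·b_i) = 68.9×13.6 + 11.1×13.3 = 1085 m²/day.
Total thickness b = 26.90 m, so K_eq = Σ(K_i·b_i)/b = 40.32 m/day.

40.3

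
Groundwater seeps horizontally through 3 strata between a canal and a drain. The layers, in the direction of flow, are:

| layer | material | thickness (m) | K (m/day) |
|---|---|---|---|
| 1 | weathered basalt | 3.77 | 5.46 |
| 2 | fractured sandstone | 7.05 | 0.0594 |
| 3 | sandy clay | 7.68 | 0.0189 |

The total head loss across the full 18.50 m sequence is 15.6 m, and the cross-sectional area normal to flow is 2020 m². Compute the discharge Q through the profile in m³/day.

59.9

Flow is perpendicular to layering, so the layers act in series and the equivalent K is the thickness-weighted harmonic mean.
Total thickness L = 3.77 + 7.05 + 7.68 = 18.50 m.
Σ(b_i/K_i) = 3.77/5.46 + 7.05/0.0594 + 7.68/0.0189 = 525.7 d.
K_eq = L / Σ(b_i/K_i) = 18.50 / 525.7 = 0.03519 m/day.
Q = K_eq · A · (Δh/L) = 0.03519 × 2020 × (15.6/18.50) = 59.94 m³/day.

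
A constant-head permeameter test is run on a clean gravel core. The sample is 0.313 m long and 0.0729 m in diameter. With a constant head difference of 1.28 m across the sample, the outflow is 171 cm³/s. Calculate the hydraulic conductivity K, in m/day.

Cross-sectional area A = π·(d/2)² = π × (0.0729/2)² = 0.004174 m².
Convert discharge: 171 cm³/s = 0.0001710 m³/s.
Darcy's law rearranged: K = Q·L / (A·Δh) = 0.0001710 × 0.313 / (0.004174 × 1.28) = 0.01002 m/s = 865.6 m/day.

866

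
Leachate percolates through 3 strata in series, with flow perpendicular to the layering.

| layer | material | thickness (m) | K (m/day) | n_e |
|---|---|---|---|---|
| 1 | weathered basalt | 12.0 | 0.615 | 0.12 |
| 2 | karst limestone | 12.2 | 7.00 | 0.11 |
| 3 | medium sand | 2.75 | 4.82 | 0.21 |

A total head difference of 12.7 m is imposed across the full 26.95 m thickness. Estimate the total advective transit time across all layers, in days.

With flow normal to the layers, continuity requires the same specific discharge q through every layer.
Σ(b_i/K_i) = 12.0/0.615 + 12.2/7.00 + 2.75/4.82 = 21.83 d.
q = Δh / Σ(b_i/K_i) = 12.7 / 21.83 = 0.5819 m/day.
In each layer the seepage velocity is v_i = q/n_i, so the layer transit time is t_i = b_i·n_i / q:
  layer 1 (weathered basalt): t_1 = 12.0 × 0.12 / 0.5819 = 2.475 d
  layer 2 (karst limestone): t_2 = 12.2 × 0.11 / 0.5819 = 2.306 d
  layer 3 (medium sand): t_3 = 2.75 × 0.21 / 0.5819 = 0.9925 d
Total t = Σ t_i = 5.773 days.

5.77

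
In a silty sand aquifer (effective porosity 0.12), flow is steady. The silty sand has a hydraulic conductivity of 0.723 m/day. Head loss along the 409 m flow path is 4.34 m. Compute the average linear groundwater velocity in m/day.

Hydraulic gradient i = Δh / L = 4.34 / 409 = 0.01061.
Darcy flux q = K · i = 0.7230 × 0.01061 = 0.007672 m/day.
Seepage velocity v = q / n_e = 0.007672 / 0.12 = 0.06393 m/day.

0.0639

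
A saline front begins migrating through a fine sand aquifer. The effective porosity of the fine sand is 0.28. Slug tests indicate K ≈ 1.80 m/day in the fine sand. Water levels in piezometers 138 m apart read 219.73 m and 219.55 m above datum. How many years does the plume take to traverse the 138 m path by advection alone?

45.1

Hydraulic gradient i = (219.73 − 219.55) / 138 = 0.18 / 138 = 0.001304.
Darcy flux q = K · i = 1.800 × 0.001304 = 0.002348 m/day.
Seepage velocity v = q / n_e = 0.002348 / 0.28 = 0.008385 m/day.
Travel time t = L / v = 138 / 0.008385 = 16458 days = 45.06 years.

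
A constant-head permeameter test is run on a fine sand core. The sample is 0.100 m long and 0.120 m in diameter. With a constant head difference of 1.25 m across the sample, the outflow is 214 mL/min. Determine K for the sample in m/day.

Cross-sectional area A = π·(d/2)² = π × (0.120/2)² = 0.01131 m².
Convert discharge: 214 mL/min = 3.567e-06 m³/s.
Darcy's law rearranged: K = Q·L / (A·Δh) = 3.567e-06 × 0.100 / (0.01131 × 1.25) = 2.523e-05 m/s = 2.180 m/day.

2.18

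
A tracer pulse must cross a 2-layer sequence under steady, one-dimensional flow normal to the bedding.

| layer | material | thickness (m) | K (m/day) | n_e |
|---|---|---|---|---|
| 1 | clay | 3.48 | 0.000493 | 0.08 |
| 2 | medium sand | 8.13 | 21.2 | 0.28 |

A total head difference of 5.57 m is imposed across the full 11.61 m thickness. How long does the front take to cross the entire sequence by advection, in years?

8.86

With flow normal to the layers, continuity requires the same specific discharge q through every layer.
Σ(b_i/K_i) = 3.48/0.000493 + 8.13/21.2 = 7059 d.
q = Δh / Σ(b_i/K_i) = 5.57 / 7059 = 0.0007890 m/day.
In each layer the seepage velocity is v_i = q/n_i, so the layer transit time is t_i = b_i·n_i / q:
  layer 1 (clay): t_1 = 3.48 × 0.08 / 0.0007890 = 352.8 d
  layer 2 (medium sand): t_2 = 8.13 × 0.28 / 0.0007890 = 2885 d
Total t = Σ t_i = 3238 days = 8.865 years.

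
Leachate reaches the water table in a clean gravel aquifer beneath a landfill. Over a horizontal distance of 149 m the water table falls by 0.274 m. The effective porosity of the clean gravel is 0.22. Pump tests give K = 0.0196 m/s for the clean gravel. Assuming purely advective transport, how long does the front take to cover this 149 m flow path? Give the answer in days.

10.5

Convert K: 0.0196 m/s × 86400 = 1693 m/day.
Hydraulic gradient i = Δh / L = 0.274 / 149 = 0.001839.
Darcy flux q = K · i = 1693 × 0.001839 = 3.114 m/day.
Seepage velocity v = q / n_e = 3.114 / 0.22 = 14.16 m/day.
Travel time t = L / v = 149 / 14.16 = 10.53 days.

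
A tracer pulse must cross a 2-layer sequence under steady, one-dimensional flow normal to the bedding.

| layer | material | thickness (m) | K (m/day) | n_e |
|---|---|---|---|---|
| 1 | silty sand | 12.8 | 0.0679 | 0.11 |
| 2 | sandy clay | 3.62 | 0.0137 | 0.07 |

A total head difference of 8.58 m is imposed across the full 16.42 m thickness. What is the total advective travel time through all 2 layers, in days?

With flow normal to the layers, continuity requires the same specific discharge q through every layer.
Σ(b_i/K_i) = 12.8/0.0679 + 3.62/0.0137 = 452.7 d.
q = Δh / Σ(b_i/K_i) = 8.58 / 452.7 = 0.01895 m/day.
In each layer the seepage velocity is v_i = q/n_i, so the layer transit time is t_i = b_i·n_i / q:
  layer 1 (silty sand): t_1 = 12.8 × 0.11 / 0.01895 = 74.30 d
  layer 2 (sandy clay): t_2 = 3.62 × 0.07 / 0.01895 = 13.37 d
Total t = Σ t_i = 87.67 days.

87.7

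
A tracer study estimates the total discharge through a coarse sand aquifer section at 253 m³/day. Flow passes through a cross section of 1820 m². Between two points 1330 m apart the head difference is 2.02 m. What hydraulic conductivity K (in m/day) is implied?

Hydraulic gradient i = Δh / L = 2.02 / 1330 = 0.001519.
From Q = K·A·i, K = Q / (A·i) = 253 / (1820 × 0.001519) = 91.53 m/day.

91.5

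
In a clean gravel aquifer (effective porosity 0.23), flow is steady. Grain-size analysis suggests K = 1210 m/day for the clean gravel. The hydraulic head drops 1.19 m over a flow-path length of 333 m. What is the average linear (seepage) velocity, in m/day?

18.8

Hydraulic gradient i = Δh / L = 1.19 / 333 = 0.003574.
Darcy flux q = K · i = 1210 × 0.003574 = 4.324 m/day.
Seepage velocity v = q / n_e = 4.324 / 0.23 = 18.80 m/day.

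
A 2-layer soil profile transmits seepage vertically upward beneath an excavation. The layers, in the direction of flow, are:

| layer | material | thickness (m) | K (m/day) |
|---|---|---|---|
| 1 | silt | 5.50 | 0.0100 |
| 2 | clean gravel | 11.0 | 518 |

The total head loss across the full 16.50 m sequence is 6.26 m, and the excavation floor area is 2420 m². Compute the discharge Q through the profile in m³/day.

27.5

Flow is perpendicular to layering, so the layers act in series and the equivalent K is the thickness-weighted harmonic mean.
Total thickness L = 5.50 + 11.0 = 16.50 m.
Σ(b_i/K_i) = 5.50/0.0100 + 11.0/518 = 550.0 d.
K_eq = L / Σ(b_i/K_i) = 16.50 / 550.0 = 0.03000 m/day.
Q = K_eq · A · (Δh/L) = 0.03000 × 2420 × (6.26/16.50) = 27.54 m³/day.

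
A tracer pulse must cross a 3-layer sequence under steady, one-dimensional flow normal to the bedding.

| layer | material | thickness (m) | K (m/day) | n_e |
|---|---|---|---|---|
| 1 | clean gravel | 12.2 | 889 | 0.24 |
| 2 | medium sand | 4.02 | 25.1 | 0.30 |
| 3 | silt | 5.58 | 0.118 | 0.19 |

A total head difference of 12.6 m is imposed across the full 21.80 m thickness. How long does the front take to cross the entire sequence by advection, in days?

19.6

With flow normal to the layers, continuity requires the same specific discharge q through every layer.
Σ(b_i/K_i) = 12.2/889 + 4.02/25.1 + 5.58/0.118 = 47.46 d.
q = Δh / Σ(b_i/K_i) = 12.6 / 47.46 = 0.2655 m/day.
In each layer the seepage velocity is v_i = q/n_i, so the layer transit time is t_i = b_i·n_i / q:
  layer 1 (clean gravel): t_1 = 12.2 × 0.24 / 0.2655 = 11.03 d
  layer 2 (medium sand): t_2 = 4.02 × 0.30 / 0.2655 = 4.543 d
  layer 3 (silt): t_3 = 5.58 × 0.19 / 0.2655 = 3.994 d
Total t = Σ t_i = 19.57 days.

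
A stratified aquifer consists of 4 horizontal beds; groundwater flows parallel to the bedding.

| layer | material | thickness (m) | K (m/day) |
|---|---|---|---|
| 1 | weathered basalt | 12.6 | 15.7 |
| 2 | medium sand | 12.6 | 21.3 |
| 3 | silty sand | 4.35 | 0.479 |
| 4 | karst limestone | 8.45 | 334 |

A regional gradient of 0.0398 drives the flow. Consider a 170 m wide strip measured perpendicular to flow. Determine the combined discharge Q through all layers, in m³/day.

Flow is parallel to layering, so each bed carries its own Darcy discharge and the transmissivities add.
Σ(K_i·b_i) = 15.7×12.6 + 21.3×12.6 + 0.479×4.35 + 334×8.45 = 3291 m²/day.
Hydraulic gradient i = 0.0398.
Q = Σ(K_i·b_i) · W · i = 3291 × 170 × 0.03980 = 22264 m³/day.

22300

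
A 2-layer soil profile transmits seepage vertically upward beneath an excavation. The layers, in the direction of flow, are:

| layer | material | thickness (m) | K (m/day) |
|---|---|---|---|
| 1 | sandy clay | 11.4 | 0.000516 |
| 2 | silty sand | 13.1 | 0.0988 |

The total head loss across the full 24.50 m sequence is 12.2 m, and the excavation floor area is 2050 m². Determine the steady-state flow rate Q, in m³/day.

1.13

Flow is perpendicular to layering, so the layers act in series and the equivalent K is the thickness-weighted harmonic mean.
Total thickness L = 11.4 + 13.1 = 24.50 m.
Σ(b_i/K_i) = 11.4/0.000516 + 13.1/0.0988 = 22226 d.
K_eq = L / Σ(b_i/K_i) = 24.50 / 22226 = 0.001102 m/day.
Q = K_eq · A · (Δh/L) = 0.001102 × 2050 × (12.2/24.50) = 1.125 m³/day.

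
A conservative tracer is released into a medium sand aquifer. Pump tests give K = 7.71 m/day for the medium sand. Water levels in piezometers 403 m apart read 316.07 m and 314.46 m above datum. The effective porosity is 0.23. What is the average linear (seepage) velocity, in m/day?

Hydraulic gradient i = (316.07 − 314.46) / 403 = 1.61 / 403 = 0.003995.
Darcy flux q = K · i = 7.710 × 0.003995 = 0.03080 m/day.
Seepage velocity v = q / n_e = 0.03080 / 0.23 = 0.1339 m/day.

0.134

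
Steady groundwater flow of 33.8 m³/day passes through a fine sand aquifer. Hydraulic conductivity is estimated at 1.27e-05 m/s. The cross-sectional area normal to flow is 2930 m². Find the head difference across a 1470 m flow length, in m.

15.5

Convert K: 1.27e-05 m/s × 86400 = 1.097 m/day.
From Q = K·A·i, i = Q / (K·A) = 33.8 / (1.097 × 2930) = 0.01051.
Head loss Δh = i · L = 0.01051 × 1470 = 15.45 m.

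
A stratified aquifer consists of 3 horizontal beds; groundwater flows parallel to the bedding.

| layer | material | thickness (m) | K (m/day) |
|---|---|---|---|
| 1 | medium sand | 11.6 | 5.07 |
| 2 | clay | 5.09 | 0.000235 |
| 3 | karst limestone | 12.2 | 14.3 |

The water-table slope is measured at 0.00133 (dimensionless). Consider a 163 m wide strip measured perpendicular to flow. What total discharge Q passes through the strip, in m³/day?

50.6

Flow is parallel to layering, so each bed carries its own Darcy discharge and the transmissivities add.
Σ(K_i·b_i) = 5.07×11.6 + 0.000235×5.09 + 14.3×12.2 = 233.3 m²/day.
Hydraulic gradient i = 0.00133.
Q = Σ(K_i·b_i) · W · i = 233.3 × 163 × 0.001330 = 50.57 m³/day.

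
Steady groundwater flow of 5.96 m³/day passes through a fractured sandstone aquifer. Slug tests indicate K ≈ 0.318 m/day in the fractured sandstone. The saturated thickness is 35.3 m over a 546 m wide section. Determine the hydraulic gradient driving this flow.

0.000972

Cross-sectional area A = 546 × 35.3 = 19274 m².
From Q = K·A·i, i = Q / (K·A) = 5.96 / (0.3180 × 19274) = 0.0009724.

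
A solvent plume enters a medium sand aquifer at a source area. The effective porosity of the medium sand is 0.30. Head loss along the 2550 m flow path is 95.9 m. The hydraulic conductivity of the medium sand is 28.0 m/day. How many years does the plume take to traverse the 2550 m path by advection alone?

Hydraulic gradient i = Δh / L = 95.9 / 2550 = 0.03761.
Darcy flux q = K · i = 28.00 × 0.03761 = 1.053 m/day.
Seepage velocity v = q / n_e = 1.053 / 0.30 = 3.510 m/day.
Travel time t = L / v = 2550 / 3.510 = 726.5 days = 1.989 years.

1.99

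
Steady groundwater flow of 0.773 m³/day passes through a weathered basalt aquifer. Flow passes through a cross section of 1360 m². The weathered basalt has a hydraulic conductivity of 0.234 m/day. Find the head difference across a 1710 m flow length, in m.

4.15

From Q = K·A·i, i = Q / (K·A) = 0.773 / (0.2340 × 1360) = 0.002429.
Head loss Δh = i · L = 0.002429 × 1710 = 4.154 m.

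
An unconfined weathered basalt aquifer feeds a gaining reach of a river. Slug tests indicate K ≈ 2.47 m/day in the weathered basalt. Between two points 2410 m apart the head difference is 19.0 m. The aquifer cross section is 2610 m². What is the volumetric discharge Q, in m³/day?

50.8

Hydraulic gradient i = Δh / L = 19.0 / 2410 = 0.007884.
Darcy's law: Q = K · A · i = 2.470 × 2610 × 0.007884 = 50.82 m³/day.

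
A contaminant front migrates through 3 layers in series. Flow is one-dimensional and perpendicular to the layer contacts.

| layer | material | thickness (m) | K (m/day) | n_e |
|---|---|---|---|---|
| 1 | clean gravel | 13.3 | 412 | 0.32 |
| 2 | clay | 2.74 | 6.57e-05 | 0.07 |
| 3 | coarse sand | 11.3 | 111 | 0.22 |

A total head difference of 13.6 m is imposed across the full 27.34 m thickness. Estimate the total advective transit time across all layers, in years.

With flow normal to the layers, continuity requires the same specific discharge q through every layer.
Σ(b_i/K_i) = 13.3/412 + 2.74/6.57e-05 + 11.3/111 = 41705 d.
q = Δh / Σ(b_i/K_i) = 13.6 / 41705 = 0.0003261 m/day.
In each layer the seepage velocity is v_i = q/n_i, so the layer transit time is t_i = b_i·n_i / q:
  layer 1 (clean gravel): t_1 = 13.3 × 0.32 / 0.0003261 = 13051 d
  layer 2 (clay): t_2 = 2.74 × 0.07 / 0.0003261 = 588.2 d
  layer 3 (coarse sand): t_3 = 11.3 × 0.22 / 0.0003261 = 7623 d
Total t = Σ t_i = 21263 days = 58.21 years.

58.2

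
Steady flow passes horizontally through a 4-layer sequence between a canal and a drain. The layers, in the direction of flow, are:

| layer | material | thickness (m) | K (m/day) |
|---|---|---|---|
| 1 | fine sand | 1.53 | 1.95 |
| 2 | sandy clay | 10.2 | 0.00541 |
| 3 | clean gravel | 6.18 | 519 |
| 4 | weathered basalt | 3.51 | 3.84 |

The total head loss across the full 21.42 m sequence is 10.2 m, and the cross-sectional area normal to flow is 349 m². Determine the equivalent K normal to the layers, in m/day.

0.0114

Flow is perpendicular to layering, so the layers act in series and the equivalent K is the thickness-weighted harmonic mean.
Total thickness L = 1.53 + 10.2 + 6.18 + 3.51 = 21.42 m.
Σ(b_i/K_i) = 1.53/1.95 + 10.2/0.00541 + 6.18/519 + 3.51/3.84 = 1887 d.
K_eq = L / Σ(b_i/K_i) = 21.42 / 1887 = 0.01135 m/day.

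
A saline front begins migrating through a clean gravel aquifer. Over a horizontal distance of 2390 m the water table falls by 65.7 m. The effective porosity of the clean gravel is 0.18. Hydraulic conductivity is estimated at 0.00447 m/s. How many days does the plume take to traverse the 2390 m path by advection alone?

Convert K: 0.00447 m/s × 86400 = 386.2 m/day.
Hydraulic gradient i = Δh / L = 65.7 / 2390 = 0.02749.
Darcy flux q = K · i = 386.2 × 0.02749 = 10.62 m/day.
Seepage velocity v = q / n_e = 10.62 / 0.18 = 58.98 m/day.
Travel time t = L / v = 2390 / 58.98 = 40.52 days.

40.5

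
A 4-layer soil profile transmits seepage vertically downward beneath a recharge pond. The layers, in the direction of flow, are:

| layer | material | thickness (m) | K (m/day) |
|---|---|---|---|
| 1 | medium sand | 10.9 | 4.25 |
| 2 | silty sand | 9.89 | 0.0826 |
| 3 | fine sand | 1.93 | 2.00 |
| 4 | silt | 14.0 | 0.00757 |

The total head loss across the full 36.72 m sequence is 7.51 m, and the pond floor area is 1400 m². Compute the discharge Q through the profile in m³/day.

Flow is perpendicular to layering, so the layers act in series and the equivalent K is the thickness-weighted harmonic mean.
Total thickness L = 10.9 + 9.89 + 1.93 + 14.0 = 36.72 m.
Σ(b_i/K_i) = 10.9/4.25 + 9.89/0.0826 + 1.93/2.00 + 14.0/0.00757 = 1973 d.
K_eq = L / Σ(b_i/K_i) = 36.72 / 1973 = 0.01861 m/day.
Q = K_eq · A · (Δh/L) = 0.01861 × 1400 × (7.51/36.72) = 5.330 m³/day.

5.33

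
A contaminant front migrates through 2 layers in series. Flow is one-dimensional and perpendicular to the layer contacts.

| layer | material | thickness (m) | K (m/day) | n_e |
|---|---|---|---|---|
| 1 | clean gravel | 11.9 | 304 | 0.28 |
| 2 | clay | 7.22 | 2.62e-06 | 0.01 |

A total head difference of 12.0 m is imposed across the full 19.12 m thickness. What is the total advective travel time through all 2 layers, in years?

With flow normal to the layers, continuity requires the same specific discharge q through every layer.
Σ(b_i/K_i) = 11.9/304 + 7.22/2.62e-06 = 2.756e+06 d.
q = Δh / Σ(b_i/K_i) = 12.0 / 2.756e+06 = 4.355e-06 m/day.
In each layer the seepage velocity is v_i = q/n_i, so the layer transit time is t_i = b_i·n_i / q:
  layer 1 (clean gravel): t_1 = 11.9 × 0.28 / 4.355e-06 = 7.652e+05 d
  layer 2 (clay): t_2 = 7.22 × 0.01 / 4.355e-06 = 16580 d
Total t = Σ t_i = 7.818e+05 days = 2140 years.

2140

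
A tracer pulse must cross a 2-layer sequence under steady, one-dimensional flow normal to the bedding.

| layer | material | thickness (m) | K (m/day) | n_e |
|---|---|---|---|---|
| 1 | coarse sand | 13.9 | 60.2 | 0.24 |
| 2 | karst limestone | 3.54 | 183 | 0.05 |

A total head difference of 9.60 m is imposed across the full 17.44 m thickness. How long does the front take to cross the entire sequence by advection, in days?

0.0916

With flow normal to the layers, continuity requires the same specific discharge q through every layer.
Σ(b_i/K_i) = 13.9/60.2 + 3.54/183 = 0.2502 d.
q = Δh / Σ(b_i/K_i) = 9.60 / 0.2502 = 38.36 m/day.
In each layer the seepage velocity is v_i = q/n_i, so the layer transit time is t_i = b_i·n_i / q:
  layer 1 (coarse sand): t_1 = 13.9 × 0.24 / 38.36 = 0.08696 d
  layer 2 (karst limestone): t_2 = 3.54 × 0.05 / 38.36 = 0.004614 d
Total t = Σ t_i = 0.09157 days.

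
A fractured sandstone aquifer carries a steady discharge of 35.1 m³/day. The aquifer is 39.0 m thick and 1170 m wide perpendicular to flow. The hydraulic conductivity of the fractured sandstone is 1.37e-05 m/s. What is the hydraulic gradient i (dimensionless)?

Convert K: 1.37e-05 m/s × 86400 = 1.184 m/day.
Cross-sectional area A = 1170 × 39.0 = 45630 m².
From Q = K·A·i, i = Q / (K·A) = 35.1 / (1.184 × 45630) = 0.0006499.

0.000650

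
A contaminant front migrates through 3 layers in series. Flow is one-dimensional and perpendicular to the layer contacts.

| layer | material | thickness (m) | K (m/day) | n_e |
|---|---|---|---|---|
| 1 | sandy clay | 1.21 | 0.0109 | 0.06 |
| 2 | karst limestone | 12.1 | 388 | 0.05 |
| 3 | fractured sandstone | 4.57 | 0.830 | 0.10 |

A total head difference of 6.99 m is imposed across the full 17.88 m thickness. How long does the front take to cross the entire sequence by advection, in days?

18.9

With flow normal to the layers, continuity requires the same specific discharge q through every layer.
Σ(b_i/K_i) = 1.21/0.0109 + 12.1/388 + 4.57/0.830 = 116.5 d.
q = Δh / Σ(b_i/K_i) = 6.99 / 116.5 = 0.05998 m/day.
In each layer the seepage velocity is v_i = q/n_i, so the layer transit time is t_i = b_i·n_i / q:
  layer 1 (sandy clay): t_1 = 1.21 × 0.06 / 0.05998 = 1.210 d
  layer 2 (karst limestone): t_2 = 12.1 × 0.05 / 0.05998 = 10.09 d
  layer 3 (fractured sandstone): t_3 = 4.57 × 0.10 / 0.05998 = 7.620 d
Total t = Σ t_i = 18.92 days.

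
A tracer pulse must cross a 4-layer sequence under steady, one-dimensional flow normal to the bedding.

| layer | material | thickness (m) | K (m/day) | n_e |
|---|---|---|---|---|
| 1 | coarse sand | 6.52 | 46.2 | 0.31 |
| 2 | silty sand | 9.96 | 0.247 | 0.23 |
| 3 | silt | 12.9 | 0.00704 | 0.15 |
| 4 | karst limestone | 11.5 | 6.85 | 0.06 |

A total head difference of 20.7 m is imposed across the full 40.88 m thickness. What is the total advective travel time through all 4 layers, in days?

With flow normal to the layers, continuity requires the same specific discharge q through every layer.
Σ(b_i/K_i) = 6.52/46.2 + 9.96/0.247 + 12.9/0.00704 + 11.5/6.85 = 1875 d.
q = Δh / Σ(b_i/K_i) = 20.7 / 1875 = 0.01104 m/day.
In each layer the seepage velocity is v_i = q/n_i, so the layer transit time is t_i = b_i·n_i / q:
  layer 1 (coarse sand): t_1 = 6.52 × 0.31 / 0.01104 = 183.0 d
  layer 2 (silty sand): t_2 = 9.96 × 0.23 / 0.01104 = 207.4 d
  layer 3 (silt): t_3 = 12.9 × 0.15 / 0.01104 = 175.2 d
  layer 4 (karst limestone): t_4 = 11.5 × 0.06 / 0.01104 = 62.48 d
Total t = Σ t_i = 628.2 days.

628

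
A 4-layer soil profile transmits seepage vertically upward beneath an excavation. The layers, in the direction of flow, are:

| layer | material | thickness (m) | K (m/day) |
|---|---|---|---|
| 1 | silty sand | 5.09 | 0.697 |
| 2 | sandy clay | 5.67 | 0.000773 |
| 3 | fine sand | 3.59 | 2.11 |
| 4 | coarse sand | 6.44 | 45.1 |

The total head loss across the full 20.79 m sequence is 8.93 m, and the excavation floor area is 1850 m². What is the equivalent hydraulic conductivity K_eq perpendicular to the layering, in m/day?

0.00283

Flow is perpendicular to layering, so the layers act in series and the equivalent K is the thickness-weighted harmonic mean.
Total thickness L = 5.09 + 5.67 + 3.59 + 6.44 = 20.79 m.
Σ(b_i/K_i) = 5.09/0.697 + 5.67/0.000773 + 3.59/2.11 + 6.44/45.1 = 7344 d.
K_eq = L / Σ(b_i/K_i) = 20.79 / 7344 = 0.002831 m/day.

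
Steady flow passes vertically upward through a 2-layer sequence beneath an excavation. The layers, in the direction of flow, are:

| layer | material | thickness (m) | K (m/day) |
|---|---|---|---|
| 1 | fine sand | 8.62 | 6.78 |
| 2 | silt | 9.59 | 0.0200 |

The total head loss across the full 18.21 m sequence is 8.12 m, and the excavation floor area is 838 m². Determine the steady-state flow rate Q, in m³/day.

Flow is perpendicular to layering, so the layers act in series and the equivalent K is the thickness-weighted harmonic mean.
Total thickness L = 8.62 + 9.59 = 18.21 m.
Σ(b_i/K_i) = 8.62/6.78 + 9.59/0.0200 = 480.8 d.
K_eq = L / Σ(b_i/K_i) = 18.21 / 480.8 = 0.03788 m/day.
Q = K_eq · A · (Δh/L) = 0.03788 × 838 × (8.12/18.21) = 14.15 m³/day.

14.2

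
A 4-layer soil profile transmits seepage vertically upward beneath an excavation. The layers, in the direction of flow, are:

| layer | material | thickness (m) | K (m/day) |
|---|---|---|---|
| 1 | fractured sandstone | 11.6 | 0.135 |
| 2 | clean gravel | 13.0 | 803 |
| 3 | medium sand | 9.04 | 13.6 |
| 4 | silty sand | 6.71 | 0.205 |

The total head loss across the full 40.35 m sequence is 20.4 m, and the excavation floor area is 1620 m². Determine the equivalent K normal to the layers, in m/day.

Flow is perpendicular to layering, so the layers act in series and the equivalent K is the thickness-weighted harmonic mean.
Total thickness L = 11.6 + 13.0 + 9.04 + 6.71 = 40.35 m.
Σ(b_i/K_i) = 11.6/0.135 + 13.0/803 + 9.04/13.6 + 6.71/0.205 = 119.3 d.
K_eq = L / Σ(b_i/K_i) = 40.35 / 119.3 = 0.3381 m/day.

0.338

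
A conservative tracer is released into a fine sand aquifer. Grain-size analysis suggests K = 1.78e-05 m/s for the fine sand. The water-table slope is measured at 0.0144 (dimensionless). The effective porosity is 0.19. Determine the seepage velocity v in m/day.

0.117

Convert K: 1.78e-05 m/s × 86400 = 1.538 m/day.
Hydraulic gradient i = 0.0144.
Darcy flux q = K · i = 1.538 × 0.01440 = 0.02215 m/day.
Seepage velocity v = q / n_e = 0.02215 / 0.19 = 0.1166 m/day.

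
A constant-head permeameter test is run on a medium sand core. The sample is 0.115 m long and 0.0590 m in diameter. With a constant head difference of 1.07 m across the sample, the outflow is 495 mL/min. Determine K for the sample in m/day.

28.0

Cross-sectional area A = π·(d/2)² = π × (0.0590/2)² = 0.002734 m².
Convert discharge: 495 mL/min = 8.250e-06 m³/s.
Darcy's law rearranged: K = Q·L / (A·Δh) = 8.250e-06 × 0.115 / (0.002734 × 1.07) = 0.0003243 m/s = 28.02 m/day.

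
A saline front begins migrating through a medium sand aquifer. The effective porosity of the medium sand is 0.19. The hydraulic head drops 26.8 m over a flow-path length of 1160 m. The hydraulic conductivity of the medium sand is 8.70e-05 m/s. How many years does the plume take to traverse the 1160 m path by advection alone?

3.47

Convert K: 8.70e-05 m/s × 86400 = 7.517 m/day.
Hydraulic gradient i = Δh / L = 26.8 / 1160 = 0.02310.
Darcy flux q = K · i = 7.517 × 0.02310 = 0.1737 m/day.
Seepage velocity v = q / n_e = 0.1737 / 0.19 = 0.9140 m/day.
Travel time t = L / v = 1160 / 0.9140 = 1269 days = 3.475 years.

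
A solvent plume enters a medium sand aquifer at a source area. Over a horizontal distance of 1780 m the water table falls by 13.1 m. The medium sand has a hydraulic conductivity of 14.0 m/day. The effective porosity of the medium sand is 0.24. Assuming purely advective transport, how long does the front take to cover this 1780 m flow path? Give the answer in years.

11.4

Hydraulic gradient i = Δh / L = 13.1 / 1780 = 0.007360.
Darcy flux q = K · i = 14.00 × 0.007360 = 0.1030 m/day.
Seepage velocity v = q / n_e = 0.1030 / 0.24 = 0.4293 m/day.
Travel time t = L / v = 1780 / 0.4293 = 4146 days = 11.35 years.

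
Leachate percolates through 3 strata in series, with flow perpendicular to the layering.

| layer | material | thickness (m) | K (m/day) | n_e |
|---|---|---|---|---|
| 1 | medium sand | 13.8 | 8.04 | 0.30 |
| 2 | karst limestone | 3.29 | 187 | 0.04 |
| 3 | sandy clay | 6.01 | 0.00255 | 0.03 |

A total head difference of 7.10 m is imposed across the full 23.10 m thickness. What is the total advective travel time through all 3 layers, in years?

With flow normal to the layers, continuity requires the same specific discharge q through every layer.
Σ(b_i/K_i) = 13.8/8.04 + 3.29/187 + 6.01/0.00255 = 2359 d.
q = Δh / Σ(b_i/K_i) = 7.10 / 2359 = 0.003010 m/day.
In each layer the seepage velocity is v_i = q/n_i, so the layer transit time is t_i = b_i·n_i / q:
  layer 1 (medium sand): t_1 = 13.8 × 0.30 / 0.003010 = 1375 d
  layer 2 (karst limestone): t_2 = 3.29 × 0.04 / 0.003010 = 43.72 d
  layer 3 (sandy clay): t_3 = 6.01 × 0.03 / 0.003010 = 59.90 d
Total t = Σ t_i = 1479 days = 4.049 years.

4.05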